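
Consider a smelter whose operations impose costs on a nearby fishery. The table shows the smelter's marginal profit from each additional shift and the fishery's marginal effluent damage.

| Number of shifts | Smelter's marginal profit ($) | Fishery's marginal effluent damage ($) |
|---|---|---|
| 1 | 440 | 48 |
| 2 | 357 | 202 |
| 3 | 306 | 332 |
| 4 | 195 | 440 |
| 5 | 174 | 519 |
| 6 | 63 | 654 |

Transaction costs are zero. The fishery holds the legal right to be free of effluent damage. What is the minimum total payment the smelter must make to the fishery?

Efficient level: marginal profit ≥ marginal effluent damage through level 2, so k* = 2.
With the fishery holding the right, the smelter must at least compensate total damage at k*: 48 + 202 = 250.

$250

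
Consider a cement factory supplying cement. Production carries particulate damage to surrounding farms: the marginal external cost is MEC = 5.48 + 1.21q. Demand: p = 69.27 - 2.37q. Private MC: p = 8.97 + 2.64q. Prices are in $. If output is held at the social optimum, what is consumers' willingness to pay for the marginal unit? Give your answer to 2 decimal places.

P = $48.38

Social marginal cost = private MC + MEC = 14.45 + 3.85q.
Set SMC = demand: 14.45 + 3.85q = 69.27 - 2.37q → q* = 8.8135.
Consumer price on the demand curve at q*: 69.27 − 2.37×8.8135 = 48.3820.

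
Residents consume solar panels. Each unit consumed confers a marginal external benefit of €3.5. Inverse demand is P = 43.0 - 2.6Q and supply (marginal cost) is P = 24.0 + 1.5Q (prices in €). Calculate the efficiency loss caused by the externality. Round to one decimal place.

DWL = €1.5

Market equilibrium (private): 24.0 + 1.5Q = 43.0 - 2.6Q → Q_m = 4.6341.
Social marginal benefit = demand + MEB = 46.5 - 2.6Q.
Set SMB = MC: 46.5 - 2.6Q = 24.0 + 1.5Q → Q* = 5.4878.
Between Q* and Q_m the wedge SMB − MC runs linearly from 0 to MEB(Q_m), so the loss is a triangle.
DWL = ½ × 0.8537 × 3.5000 = 1.4940.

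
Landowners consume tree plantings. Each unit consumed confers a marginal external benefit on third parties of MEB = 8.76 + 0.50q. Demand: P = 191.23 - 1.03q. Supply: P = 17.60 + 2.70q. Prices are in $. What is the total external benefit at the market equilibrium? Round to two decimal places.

$949.49

Market equilibrium (private): 17.60 + 2.70q = 191.23 - 1.03q → q_m = 46.5496.
Total external benefit = ∫₀^{q_m} (8.76 + 0.50q) dq = 8.76×46.5496 + ½×0.50×46.5496² = 949.4908.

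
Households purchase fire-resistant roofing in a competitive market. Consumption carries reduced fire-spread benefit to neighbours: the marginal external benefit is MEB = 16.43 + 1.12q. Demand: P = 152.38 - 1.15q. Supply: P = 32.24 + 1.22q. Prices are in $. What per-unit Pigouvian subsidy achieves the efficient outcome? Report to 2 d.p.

subsidy = $138.80 per unit

Social marginal benefit = demand + MEB = 168.81 - 0.03q.
Set SMB = MC: 168.81 - 0.03q = 32.24 + 1.22q → q* = 109.2560.
The Pigouvian subsidy equals MEB at q*: 16.43 + 1.12×109.2560 = 138.7967.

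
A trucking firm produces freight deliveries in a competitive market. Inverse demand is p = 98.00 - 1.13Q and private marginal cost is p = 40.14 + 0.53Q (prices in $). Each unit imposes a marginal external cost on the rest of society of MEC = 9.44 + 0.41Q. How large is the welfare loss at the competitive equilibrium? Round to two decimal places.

Market equilibrium (private): 40.14 + 0.53Q = 98.00 - 1.13Q → Q_m = 34.8554.
Social marginal cost = private MC + MEC = 49.58 + 0.94Q.
Set SMC = demand: 49.58 + 0.94Q = 98.00 - 1.13Q → Q* = 23.3913.
Between Q* and Q_m the wedge SMC − demand runs linearly from 0 to MEC(Q_m), so the loss is a triangle.
DWL = ½ × 11.4641 × 23.7307 = 136.0256.

DWL = $136.03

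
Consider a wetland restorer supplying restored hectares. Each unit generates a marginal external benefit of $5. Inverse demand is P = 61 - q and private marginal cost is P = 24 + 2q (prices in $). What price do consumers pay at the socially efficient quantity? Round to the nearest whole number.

P = $47

Social marginal cost = private MC − MEB = 19 + 2q.
Set SMC = demand: 19 + 2q = 61 - q → q* = 14.0000.
Consumer price on the demand curve at q*: 61 − 1×14.0000 = 47.0000.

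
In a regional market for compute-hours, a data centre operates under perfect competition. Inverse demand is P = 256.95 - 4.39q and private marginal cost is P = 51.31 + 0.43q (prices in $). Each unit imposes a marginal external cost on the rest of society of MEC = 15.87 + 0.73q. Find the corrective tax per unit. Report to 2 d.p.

tax = $40.83 per unit

Social marginal cost = private MC + MEC = 67.18 + 1.16q.
Set SMC = demand: 67.18 + 1.16q = 256.95 - 4.39q → q* = 34.1928.
The Pigouvian tax equals MEC at q*: 15.87 + 0.73×34.1928 = 40.8307.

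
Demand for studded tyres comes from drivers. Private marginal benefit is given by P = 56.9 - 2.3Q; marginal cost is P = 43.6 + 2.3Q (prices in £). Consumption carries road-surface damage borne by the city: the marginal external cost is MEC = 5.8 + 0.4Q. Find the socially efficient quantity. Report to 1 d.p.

Social marginal benefit = demand − MEC = 51.1 - 2.7Q.
Set SMB = MC: 51.1 - 2.7Q = 43.6 + 2.3Q → Q* = 1.5000.

Q* = 1.5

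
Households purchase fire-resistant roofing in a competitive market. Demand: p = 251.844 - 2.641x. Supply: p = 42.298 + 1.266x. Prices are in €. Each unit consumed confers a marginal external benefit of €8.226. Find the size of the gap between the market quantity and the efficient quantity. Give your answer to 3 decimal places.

2.105 units

Market equilibrium (private): 42.298 + 1.266x = 251.844 - 2.641x → x_m = 53.6335.
Social marginal benefit = demand + MEB = 260.070 - 2.641x.
Set SMB = MC: 260.070 - 2.641x = 42.298 + 1.266x → x* = 55.7389.
Gap = |53.6335 − 55.7389| = 2.1054.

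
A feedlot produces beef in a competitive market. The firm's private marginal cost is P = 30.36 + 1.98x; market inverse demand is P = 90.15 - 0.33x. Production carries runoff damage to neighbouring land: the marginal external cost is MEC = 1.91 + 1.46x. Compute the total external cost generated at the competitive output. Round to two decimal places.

538.49

Market equilibrium (private): 30.36 + 1.98x = 90.15 - 0.33x → x_m = 25.8831.
Total external cost = ∫₀^{x_m} (1.91 + 1.46x) dx = 1.91×25.8831 + ½×1.46×25.8831² = 538.4892.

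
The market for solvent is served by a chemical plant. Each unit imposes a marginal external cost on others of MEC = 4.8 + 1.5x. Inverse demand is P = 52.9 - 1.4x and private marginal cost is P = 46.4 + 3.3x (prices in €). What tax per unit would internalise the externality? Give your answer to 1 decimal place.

Social marginal cost = private MC + MEC = 51.2 + 4.8x.
Set SMC = demand: 51.2 + 4.8x = 52.9 - 1.4x → x* = 0.2742.
The Pigouvian tax equals MEC at x*: 4.8 + 1.5×0.2742 = 5.2113.

tax = €5.2 per unit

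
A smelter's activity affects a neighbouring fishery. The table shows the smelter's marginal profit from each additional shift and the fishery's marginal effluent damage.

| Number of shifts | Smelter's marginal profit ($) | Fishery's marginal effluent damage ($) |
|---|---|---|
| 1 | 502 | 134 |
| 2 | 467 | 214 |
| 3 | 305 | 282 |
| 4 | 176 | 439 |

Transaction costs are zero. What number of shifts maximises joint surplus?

3

Bargaining reaches the level where marginal profit last exceeds marginal effluent damage.
That holds through level 3 (305 ≥ 282) but not at 4 (176 < 439).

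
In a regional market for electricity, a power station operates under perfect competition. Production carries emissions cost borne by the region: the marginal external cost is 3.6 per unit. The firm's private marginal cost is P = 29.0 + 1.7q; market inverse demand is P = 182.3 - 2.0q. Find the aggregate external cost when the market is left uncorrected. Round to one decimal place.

149.2

Market equilibrium (private): 29.0 + 1.7q = 182.3 - 2.0q → q_m = 41.4324.
Total external cost = MEC × q_m = 3.6 × 41.4324 = 149.1566.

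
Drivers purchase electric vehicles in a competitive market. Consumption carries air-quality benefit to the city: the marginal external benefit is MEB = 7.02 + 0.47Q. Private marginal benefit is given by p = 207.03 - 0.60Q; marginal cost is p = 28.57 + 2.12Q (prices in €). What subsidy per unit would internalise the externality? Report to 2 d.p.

Social marginal benefit = demand + MEB = 214.05 - 0.13Q.
Set SMB = MC: 214.05 - 0.13Q = 28.57 + 2.12Q → Q* = 82.4356.
The Pigouvian subsidy equals MEB at Q*: 7.02 + 0.47×82.4356 = 45.7647.

subsidy = €45.76 per unit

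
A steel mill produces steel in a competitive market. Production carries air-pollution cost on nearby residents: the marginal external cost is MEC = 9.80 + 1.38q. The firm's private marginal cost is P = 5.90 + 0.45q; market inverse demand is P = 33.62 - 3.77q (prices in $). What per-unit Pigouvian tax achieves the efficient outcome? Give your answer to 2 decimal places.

Social marginal cost = private MC + MEC = 15.70 + 1.83q.
Set SMC = demand: 15.70 + 1.83q = 33.62 - 3.77q → q* = 3.2000.
The Pigouvian tax equals MEC at q*: 9.80 + 1.38×3.2000 = 14.2160.

tax = $14.22 per unit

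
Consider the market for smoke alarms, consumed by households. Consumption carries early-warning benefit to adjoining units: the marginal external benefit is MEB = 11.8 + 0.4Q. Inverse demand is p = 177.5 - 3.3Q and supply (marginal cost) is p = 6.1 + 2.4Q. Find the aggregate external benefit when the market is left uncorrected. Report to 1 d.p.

535.7

Market equilibrium (private): 6.1 + 2.4Q = 177.5 - 3.3Q → Q_m = 30.0702.
Total external benefit = ∫₀^{Q_m} (11.8 + 0.4Q) dQ = 11.8×30.0702 + ½×0.4×30.0702² = 535.6717.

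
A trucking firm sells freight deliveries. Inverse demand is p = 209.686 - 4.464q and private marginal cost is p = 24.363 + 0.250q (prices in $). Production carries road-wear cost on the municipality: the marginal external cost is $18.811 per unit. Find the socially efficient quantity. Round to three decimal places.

q* = 35.323

Social marginal cost = private MC + MEC = 43.174 + 0.250q.
Set SMC = demand: 43.174 + 0.250q = 209.686 - 4.464q → q* = 35.3229.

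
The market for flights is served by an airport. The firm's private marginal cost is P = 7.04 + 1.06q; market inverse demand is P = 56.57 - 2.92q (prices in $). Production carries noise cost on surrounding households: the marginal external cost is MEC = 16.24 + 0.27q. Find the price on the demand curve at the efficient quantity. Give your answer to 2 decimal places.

Social marginal cost = private MC + MEC = 23.28 + 1.33q.
Set SMC = demand: 23.28 + 1.33q = 56.57 - 2.92q → q* = 7.8329.
Consumer price on the demand curve at q*: 56.57 − 2.92×7.8329 = 33.6979.

P = $33.70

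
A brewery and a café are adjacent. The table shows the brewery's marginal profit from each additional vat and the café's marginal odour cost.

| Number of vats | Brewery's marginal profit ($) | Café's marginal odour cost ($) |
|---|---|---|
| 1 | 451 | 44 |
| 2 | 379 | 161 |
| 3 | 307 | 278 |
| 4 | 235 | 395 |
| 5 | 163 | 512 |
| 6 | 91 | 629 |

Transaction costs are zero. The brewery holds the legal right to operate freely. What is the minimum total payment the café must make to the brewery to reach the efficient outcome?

Left alone the brewery would choose level 6 (marginal profit stays positive).
Efficient level: k* = 3 (marginal profit ≥ marginal odour cost through 3).
The café must at least cover the brewery's forgone profit from cutting 6→3: 235 + 163 + 91 = 489.

$489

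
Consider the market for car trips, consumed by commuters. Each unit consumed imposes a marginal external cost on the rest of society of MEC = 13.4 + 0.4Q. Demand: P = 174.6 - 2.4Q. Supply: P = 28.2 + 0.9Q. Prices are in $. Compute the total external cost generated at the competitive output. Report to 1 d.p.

Market equilibrium (private): 28.2 + 0.9Q = 174.6 - 2.4Q → Q_m = 44.3636.
Total external cost = ∫₀^{Q_m} (13.4 + 0.4Q) dQ = 13.4×44.3636 + ½×0.4×44.3636² = 988.0980.

$988.1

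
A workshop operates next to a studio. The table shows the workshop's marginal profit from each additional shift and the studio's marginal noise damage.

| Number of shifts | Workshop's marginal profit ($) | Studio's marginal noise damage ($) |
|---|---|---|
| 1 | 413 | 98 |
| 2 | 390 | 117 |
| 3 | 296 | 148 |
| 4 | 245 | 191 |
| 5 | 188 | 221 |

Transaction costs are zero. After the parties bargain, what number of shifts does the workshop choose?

4

Bargaining reaches the level where marginal profit last exceeds marginal noise damage.
That holds through level 4 (245 ≥ 191) but not at 5 (188 < 221).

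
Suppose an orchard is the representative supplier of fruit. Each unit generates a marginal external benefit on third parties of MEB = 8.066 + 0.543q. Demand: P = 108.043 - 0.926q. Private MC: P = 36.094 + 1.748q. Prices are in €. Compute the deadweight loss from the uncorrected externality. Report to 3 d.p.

DWL = €120.652

Market equilibrium (private): 36.094 + 1.748q = 108.043 - 0.926q → q_m = 26.9069.
Social marginal cost = private MC − MEB = 28.028 + 1.205q.
Set SMC = demand: 28.028 + 1.205q = 108.043 - 0.926q → q* = 37.5481.
The loss is the area between SMC and demand from q* to q_m; with linear curves that's a triangle of height MEB(q_m).
DWL = ½ × 10.6412 × 22.6764 = 120.6521.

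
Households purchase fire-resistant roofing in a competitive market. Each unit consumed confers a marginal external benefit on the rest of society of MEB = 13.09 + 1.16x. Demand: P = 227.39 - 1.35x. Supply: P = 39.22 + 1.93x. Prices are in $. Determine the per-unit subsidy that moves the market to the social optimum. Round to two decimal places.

Social marginal benefit = demand + MEB = 240.48 - 0.19x.
Set SMB = MC: 240.48 - 0.19x = 39.22 + 1.93x → x* = 94.9340.
The Pigouvian subsidy equals MEB at x*: 13.09 + 1.16×94.9340 = 123.2134.

subsidy = $123.21 per unit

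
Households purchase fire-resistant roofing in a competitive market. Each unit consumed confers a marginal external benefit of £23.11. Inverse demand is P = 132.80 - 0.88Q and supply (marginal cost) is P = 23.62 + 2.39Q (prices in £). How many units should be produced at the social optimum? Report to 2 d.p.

Social marginal benefit = demand + MEB = 155.91 - 0.88Q.
Set SMB = MC: 155.91 - 0.88Q = 23.62 + 2.39Q → Q* = 40.4557.

Q* = 40.46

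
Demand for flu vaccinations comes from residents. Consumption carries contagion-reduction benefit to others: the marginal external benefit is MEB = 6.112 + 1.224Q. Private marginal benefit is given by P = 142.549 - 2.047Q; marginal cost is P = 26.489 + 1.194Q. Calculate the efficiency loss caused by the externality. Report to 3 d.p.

Market equilibrium (private): 26.489 + 1.194Q = 142.549 - 2.047Q → Q_m = 35.8099.
Social marginal benefit = demand + MEB = 148.661 - 0.823Q.
Set SMB = MC: 148.661 - 0.823Q = 26.489 + 1.194Q → Q* = 60.5711.
The welfare-loss triangle has base |Q_m − Q*| and height MEB(Q_m) (the vertical gap between SMB and MC is zero at Q* and MEB at Q_m).
DWL = ½ × 24.7612 × 49.9434 = 618.3293.

DWL = 618.329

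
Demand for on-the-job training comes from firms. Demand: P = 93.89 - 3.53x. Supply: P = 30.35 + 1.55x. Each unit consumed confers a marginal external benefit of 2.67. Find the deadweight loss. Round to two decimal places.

Market equilibrium (private): 30.35 + 1.55x = 93.89 - 3.53x → x_m = 12.5079.
Social marginal benefit = demand + MEB = 96.56 - 3.53x.
Set SMB = MC: 96.56 - 3.53x = 30.35 + 1.55x → x* = 13.0335.
The loss is the area between SMB and MC from x* to x_m; with linear curves that's a triangle of height MEB(x_m).
DWL = ½ × 0.5256 × 2.6700 = 0.7017.

DWL = 0.70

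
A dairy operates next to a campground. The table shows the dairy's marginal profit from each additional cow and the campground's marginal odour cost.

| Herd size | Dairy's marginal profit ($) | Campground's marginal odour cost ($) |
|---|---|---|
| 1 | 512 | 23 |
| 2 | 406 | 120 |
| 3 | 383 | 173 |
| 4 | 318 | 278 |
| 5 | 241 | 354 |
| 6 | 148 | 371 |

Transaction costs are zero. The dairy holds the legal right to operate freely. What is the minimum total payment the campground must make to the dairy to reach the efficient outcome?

$389

Left alone the dairy would choose level 6 (marginal profit stays positive).
Efficient level: k* = 4 (marginal profit ≥ marginal odour cost through 4).
The campground must at least cover the dairy's forgone profit from cutting 6→4: 241 + 148 = 389.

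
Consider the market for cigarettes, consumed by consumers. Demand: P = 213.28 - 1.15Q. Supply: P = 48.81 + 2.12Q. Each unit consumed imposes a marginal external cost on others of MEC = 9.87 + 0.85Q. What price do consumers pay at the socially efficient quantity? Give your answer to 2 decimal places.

Social marginal benefit = demand − MEC = 203.41 - 2.00Q.
Set SMB = MC: 203.41 - 2.00Q = 48.81 + 2.12Q → Q* = 37.5243.
Consumer price on the demand curve at Q*: 213.28 − 1.15×37.5243 = 170.1271.

P = 170.13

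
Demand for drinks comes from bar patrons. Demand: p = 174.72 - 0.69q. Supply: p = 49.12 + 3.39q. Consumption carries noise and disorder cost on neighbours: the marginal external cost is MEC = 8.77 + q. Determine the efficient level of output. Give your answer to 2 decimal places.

Social marginal benefit = demand − MEC = 165.95 - 1.69q.
Set SMB = MC: 165.95 - 1.69q = 49.12 + 3.39q → q* = 22.9980.

q* = 23.00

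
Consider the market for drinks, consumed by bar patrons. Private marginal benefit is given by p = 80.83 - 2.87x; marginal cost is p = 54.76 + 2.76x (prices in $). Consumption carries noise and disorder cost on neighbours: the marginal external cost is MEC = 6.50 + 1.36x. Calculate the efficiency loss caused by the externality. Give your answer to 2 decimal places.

Market equilibrium (private): 54.76 + 2.76x = 80.83 - 2.87x → x_m = 4.6306.
Social marginal benefit = demand − MEC = 74.33 - 4.23x.
Set SMB = MC: 74.33 - 4.23x = 54.76 + 2.76x → x* = 2.7997.
The loss is the area between SMB and MC from x* to x_m; with linear curves that's a triangle of height MEC(x_m).
DWL = ½ × 1.8309 × 12.7975 = 11.7155.

DWL = $11.72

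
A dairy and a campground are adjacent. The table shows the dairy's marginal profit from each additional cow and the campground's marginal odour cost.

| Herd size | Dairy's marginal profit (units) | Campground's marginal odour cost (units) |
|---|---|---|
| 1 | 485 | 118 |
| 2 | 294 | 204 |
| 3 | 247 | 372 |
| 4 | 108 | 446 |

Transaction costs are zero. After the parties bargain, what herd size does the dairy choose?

Bargaining reaches the level where marginal profit last exceeds marginal odour cost.
That holds through level 2 (294 ≥ 204) but not at 3 (247 < 372).

2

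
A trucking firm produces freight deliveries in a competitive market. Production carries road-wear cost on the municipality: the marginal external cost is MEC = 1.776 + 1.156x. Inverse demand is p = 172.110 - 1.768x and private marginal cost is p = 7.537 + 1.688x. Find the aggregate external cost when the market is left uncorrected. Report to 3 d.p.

Market equilibrium (private): 7.537 + 1.688x = 172.110 - 1.768x → x_m = 47.6195.
Total external cost = ∫₀^{x_m} (1.776 + 1.156x) dx = 1.776×47.6195 + ½×1.156×47.6195² = 1395.2547.

1395.255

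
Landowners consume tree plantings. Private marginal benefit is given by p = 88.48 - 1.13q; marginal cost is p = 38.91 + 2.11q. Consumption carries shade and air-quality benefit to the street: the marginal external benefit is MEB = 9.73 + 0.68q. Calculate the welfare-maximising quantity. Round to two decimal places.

Social marginal benefit = demand + MEB = 98.21 - 0.45q.
Set SMB = MC: 98.21 - 0.45q = 38.91 + 2.11q → q* = 23.1641.

q* = 23.16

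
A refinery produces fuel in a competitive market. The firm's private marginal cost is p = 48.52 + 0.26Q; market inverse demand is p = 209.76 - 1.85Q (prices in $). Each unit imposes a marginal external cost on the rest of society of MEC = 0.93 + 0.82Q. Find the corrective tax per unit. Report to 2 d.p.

Social marginal cost = private MC + MEC = 49.45 + 1.08Q.
Set SMC = demand: 49.45 + 1.08Q = 209.76 - 1.85Q → Q* = 54.7133.
The Pigouvian tax equals MEC at Q*: 0.93 + 0.82×54.7133 = 45.7949.

tax = $45.79 per unit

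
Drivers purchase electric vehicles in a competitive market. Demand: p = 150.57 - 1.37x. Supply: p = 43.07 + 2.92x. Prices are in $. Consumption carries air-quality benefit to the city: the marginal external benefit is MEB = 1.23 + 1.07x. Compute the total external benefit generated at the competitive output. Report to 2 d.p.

$366.76

Market equilibrium (private): 43.07 + 2.92x = 150.57 - 1.37x → x_m = 25.0583.
Total external benefit = ∫₀^{x_m} (1.23 + 1.07x) dx = 1.23×25.0583 + ½×1.07×25.0583² = 366.7581.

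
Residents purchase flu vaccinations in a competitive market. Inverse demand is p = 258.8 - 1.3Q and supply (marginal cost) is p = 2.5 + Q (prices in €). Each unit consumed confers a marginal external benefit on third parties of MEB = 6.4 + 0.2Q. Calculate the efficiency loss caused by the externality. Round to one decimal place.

DWL = €195.9

Market equilibrium (private): 2.5 + Q = 258.8 - 1.3Q → Q_m = 111.4348.
Social marginal benefit = demand + MEB = 265.2 - 1.1Q.
Set SMB = MC: 265.2 - 1.1Q = 2.5 + Q → Q* = 125.0952.
The loss is the area between SMB and MC from Q* to Q_m; with linear curves that's a triangle of height MEB(Q_m).
DWL = ½ × 13.6604 × 28.6870 = 195.9379.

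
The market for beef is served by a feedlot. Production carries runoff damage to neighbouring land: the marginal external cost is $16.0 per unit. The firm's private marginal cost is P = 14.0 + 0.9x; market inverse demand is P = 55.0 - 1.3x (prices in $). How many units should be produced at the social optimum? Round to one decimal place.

x* = 11.4

Social marginal cost = private MC + MEC = 30.0 + 0.9x.
Set SMC = demand: 30.0 + 0.9x = 55.0 - 1.3x → x* = 11.3636.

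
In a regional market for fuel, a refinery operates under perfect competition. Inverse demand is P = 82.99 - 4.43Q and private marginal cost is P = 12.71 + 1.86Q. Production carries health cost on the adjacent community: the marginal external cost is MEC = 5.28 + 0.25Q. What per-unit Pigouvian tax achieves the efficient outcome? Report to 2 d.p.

tax = 7.76 per unit

Social marginal cost = private MC + MEC = 17.99 + 2.11Q.
Set SMC = demand: 17.99 + 2.11Q = 82.99 - 4.43Q → Q* = 9.9388.
The Pigouvian tax equals MEC at Q*: 5.28 + 0.25×9.9388 = 7.7647.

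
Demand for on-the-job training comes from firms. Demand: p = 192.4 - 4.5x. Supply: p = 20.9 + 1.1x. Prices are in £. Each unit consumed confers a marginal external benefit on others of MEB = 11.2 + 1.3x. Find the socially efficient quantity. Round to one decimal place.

Social marginal benefit = demand + MEB = 203.6 - 3.2x.
Set SMB = MC: 203.6 - 3.2x = 20.9 + 1.1x → x* = 42.4884.

x* = 42.5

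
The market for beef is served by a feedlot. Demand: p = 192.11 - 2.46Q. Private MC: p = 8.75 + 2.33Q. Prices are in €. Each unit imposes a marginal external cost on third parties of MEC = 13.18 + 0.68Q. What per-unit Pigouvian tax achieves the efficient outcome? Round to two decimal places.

Social marginal cost = private MC + MEC = 21.93 + 3.01Q.
Set SMC = demand: 21.93 + 3.01Q = 192.11 - 2.46Q → Q* = 31.1115.
The Pigouvian tax equals MEC at Q*: 13.18 + 0.68×31.1115 = 34.3358.

tax = €34.34 per unit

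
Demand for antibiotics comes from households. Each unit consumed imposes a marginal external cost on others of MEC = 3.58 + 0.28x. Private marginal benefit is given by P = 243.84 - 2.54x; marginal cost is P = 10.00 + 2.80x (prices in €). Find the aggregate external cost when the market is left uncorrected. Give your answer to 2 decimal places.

€425.23

Market equilibrium (private): 10.00 + 2.80x = 243.84 - 2.54x → x_m = 43.7903.
Total external cost = ∫₀^{x_m} (3.58 + 0.28x) dx = 3.58×43.7903 + ½×0.28×43.7903² = 425.2319.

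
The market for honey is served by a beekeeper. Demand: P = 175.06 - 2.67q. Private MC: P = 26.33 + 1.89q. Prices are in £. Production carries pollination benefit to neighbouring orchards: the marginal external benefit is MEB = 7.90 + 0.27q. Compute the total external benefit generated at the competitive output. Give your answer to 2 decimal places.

Market equilibrium (private): 26.33 + 1.89q = 175.06 - 2.67q → q_m = 32.6162.
Total external benefit = ∫₀^{q_m} (7.90 + 0.27q) dq = 7.90×32.6162 + ½×0.27×32.6162² = 401.2832.

£401.28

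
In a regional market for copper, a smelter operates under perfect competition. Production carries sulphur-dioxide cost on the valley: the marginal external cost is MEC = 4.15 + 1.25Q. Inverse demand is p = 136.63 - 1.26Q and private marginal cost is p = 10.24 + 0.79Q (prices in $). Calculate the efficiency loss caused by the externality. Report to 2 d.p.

DWL = $999.43

Market equilibrium (private): 10.24 + 0.79Q = 136.63 - 1.26Q → Q_m = 61.6537.
Social marginal cost = private MC + MEC = 14.39 + 2.04Q.
Set SMC = demand: 14.39 + 2.04Q = 136.63 - 1.26Q → Q* = 37.0424.
Between Q* and Q_m the wedge SMC − demand runs linearly from 0 to MEC(Q_m), so the loss is a triangle.
DWL = ½ × 24.6113 × 81.2171 = 999.4292.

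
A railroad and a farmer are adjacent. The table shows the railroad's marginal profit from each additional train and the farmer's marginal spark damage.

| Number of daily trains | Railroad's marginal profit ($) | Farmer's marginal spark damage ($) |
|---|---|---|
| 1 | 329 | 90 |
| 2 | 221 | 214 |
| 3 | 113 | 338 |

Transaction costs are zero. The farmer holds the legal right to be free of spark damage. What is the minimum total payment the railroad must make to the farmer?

Efficient level: marginal profit ≥ marginal spark damage through level 2, so k* = 2.
With the farmer holding the right, the railroad must at least compensate total damage at k*: 90 + 214 = 304.

$304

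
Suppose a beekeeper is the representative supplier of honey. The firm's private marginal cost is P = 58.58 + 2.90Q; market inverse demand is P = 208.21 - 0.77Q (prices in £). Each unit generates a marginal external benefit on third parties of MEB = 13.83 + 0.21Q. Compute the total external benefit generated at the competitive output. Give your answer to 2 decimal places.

£738.40

Market equilibrium (private): 58.58 + 2.90Q = 208.21 - 0.77Q → Q_m = 40.7711.
Total external benefit = ∫₀^{Q_m} (13.83 + 0.21Q) dQ = 13.83×40.7711 + ½×0.21×40.7711² = 738.4040.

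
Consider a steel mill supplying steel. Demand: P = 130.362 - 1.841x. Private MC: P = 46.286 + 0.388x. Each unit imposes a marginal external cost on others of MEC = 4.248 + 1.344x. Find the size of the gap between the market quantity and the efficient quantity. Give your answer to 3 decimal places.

15.377 units

Market equilibrium (private): 46.286 + 0.388x = 130.362 - 1.841x → x_m = 37.7192.
Social marginal cost = private MC + MEC = 50.534 + 1.732x.
Set SMC = demand: 50.534 + 1.732x = 130.362 - 1.841x → x* = 22.3420.
Gap = |37.7192 − 22.3420| = 15.3772.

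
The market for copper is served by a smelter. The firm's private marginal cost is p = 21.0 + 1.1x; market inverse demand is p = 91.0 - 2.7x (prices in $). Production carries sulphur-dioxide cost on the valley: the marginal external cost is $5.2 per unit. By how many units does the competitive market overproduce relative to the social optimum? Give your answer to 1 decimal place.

Market equilibrium (private): 21.0 + 1.1x = 91.0 - 2.7x → x_m = 18.4211.
Social marginal cost = private MC + MEC = 26.2 + 1.1x.
Set SMC = demand: 26.2 + 1.1x = 91.0 - 2.7x → x* = 17.0526.
Gap = |18.4211 − 17.0526| = 1.3685.

1.4 units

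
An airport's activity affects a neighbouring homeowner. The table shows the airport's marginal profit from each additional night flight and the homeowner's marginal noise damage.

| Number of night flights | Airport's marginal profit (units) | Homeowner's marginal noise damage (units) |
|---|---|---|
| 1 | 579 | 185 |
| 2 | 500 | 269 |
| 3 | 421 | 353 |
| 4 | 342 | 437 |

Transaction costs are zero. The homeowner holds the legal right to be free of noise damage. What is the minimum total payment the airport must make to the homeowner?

Efficient level: marginal profit ≥ marginal noise damage through level 3, so k* = 3.
With the homeowner holding the right, the airport must at least compensate total damage at k*: 185 + 269 + 353 = 807.

807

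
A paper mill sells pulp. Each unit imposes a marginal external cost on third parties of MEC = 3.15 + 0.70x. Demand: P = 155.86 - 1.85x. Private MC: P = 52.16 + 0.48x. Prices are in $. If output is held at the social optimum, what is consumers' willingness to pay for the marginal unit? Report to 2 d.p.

Social marginal cost = private MC + MEC = 55.31 + 1.18x.
Set SMC = demand: 55.31 + 1.18x = 155.86 - 1.85x → x* = 33.1848.
Consumer price on the demand curve at x*: 155.86 − 1.85×33.1848 = 94.4681.

P = $94.47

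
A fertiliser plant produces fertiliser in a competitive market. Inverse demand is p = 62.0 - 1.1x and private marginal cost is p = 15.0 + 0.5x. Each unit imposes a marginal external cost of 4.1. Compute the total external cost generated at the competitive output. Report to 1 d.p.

Market equilibrium (private): 15.0 + 0.5x = 62.0 - 1.1x → x_m = 29.3750.
Total external cost = MEC × x_m = 4.1 × 29.3750 = 120.4375.

120.4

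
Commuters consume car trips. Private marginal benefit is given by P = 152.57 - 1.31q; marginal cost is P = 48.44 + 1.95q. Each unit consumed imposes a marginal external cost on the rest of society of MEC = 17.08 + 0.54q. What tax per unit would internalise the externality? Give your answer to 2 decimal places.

Social marginal benefit = demand − MEC = 135.49 - 1.85q.
Set SMB = MC: 135.49 - 1.85q = 48.44 + 1.95q → q* = 22.9079.
The Pigouvian tax equals MEC at q*: 17.08 + 0.54×22.9079 = 29.4503.

tax = 29.45 per unit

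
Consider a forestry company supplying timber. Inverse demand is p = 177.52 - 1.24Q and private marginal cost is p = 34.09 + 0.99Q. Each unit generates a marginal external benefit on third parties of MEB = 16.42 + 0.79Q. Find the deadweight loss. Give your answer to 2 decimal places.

Market equilibrium (private): 34.09 + 0.99Q = 177.52 - 1.24Q → Q_m = 64.3184.
Social marginal cost = private MC − MEB = 17.67 + 0.20Q.
Set SMC = demand: 17.67 + 0.20Q = 177.52 - 1.24Q → Q* = 111.0069.
Height of the DWL triangle at Q_m is demand(Q_m) − SMC(Q_m) = MEB(Q_m) = 67.2315.
DWL = ½ × 46.6885 × 67.2315 = 1569.4689.

DWL = 1569.47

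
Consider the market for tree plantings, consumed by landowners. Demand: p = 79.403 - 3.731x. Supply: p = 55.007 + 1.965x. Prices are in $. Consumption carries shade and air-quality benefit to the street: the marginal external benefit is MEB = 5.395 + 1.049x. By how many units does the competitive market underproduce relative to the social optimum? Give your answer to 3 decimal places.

Market equilibrium (private): 55.007 + 1.965x = 79.403 - 3.731x → x_m = 4.2830.
Social marginal benefit = demand + MEB = 84.798 - 2.682x.
Set SMB = MC: 84.798 - 2.682x = 55.007 + 1.965x → x* = 6.4108.
Gap = |4.2830 − 6.4108| = 2.1278.

2.128 units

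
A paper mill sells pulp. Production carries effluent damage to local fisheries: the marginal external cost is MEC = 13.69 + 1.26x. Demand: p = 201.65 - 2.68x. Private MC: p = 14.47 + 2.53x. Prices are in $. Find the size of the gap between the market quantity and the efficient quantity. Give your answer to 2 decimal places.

9.11 units

Market equilibrium (private): 14.47 + 2.53x = 201.65 - 2.68x → x_m = 35.9271.
Social marginal cost = private MC + MEC = 28.16 + 3.79x.
Set SMC = demand: 28.16 + 3.79x = 201.65 - 2.68x → x* = 26.8145.
Gap = |35.9271 − 26.8145| = 9.1126.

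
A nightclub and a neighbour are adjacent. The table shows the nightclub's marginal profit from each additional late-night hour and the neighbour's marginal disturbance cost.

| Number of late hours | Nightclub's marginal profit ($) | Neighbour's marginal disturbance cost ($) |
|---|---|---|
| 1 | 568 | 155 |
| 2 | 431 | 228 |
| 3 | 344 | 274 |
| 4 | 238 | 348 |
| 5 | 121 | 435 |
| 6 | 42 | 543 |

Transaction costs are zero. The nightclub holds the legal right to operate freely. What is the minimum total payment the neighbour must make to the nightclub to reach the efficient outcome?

$401

Left alone the nightclub would choose level 6 (marginal profit stays positive).
Efficient level: k* = 3 (marginal profit ≥ marginal disturbance cost through 3).
The neighbour must at least cover the nightclub's forgone profit from cutting 6→3: 238 + 121 + 42 = 401.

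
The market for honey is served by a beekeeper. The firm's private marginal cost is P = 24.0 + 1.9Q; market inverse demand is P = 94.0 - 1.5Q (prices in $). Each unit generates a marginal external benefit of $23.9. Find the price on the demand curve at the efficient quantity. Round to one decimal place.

P = $52.6

Social marginal cost = private MC − MEB = 0.1 + 1.9Q.
Set SMC = demand: 0.1 + 1.9Q = 94.0 - 1.5Q → Q* = 27.6176.
Consumer price on the demand curve at Q*: 94.0 − 1.5×27.6176 = 52.5736.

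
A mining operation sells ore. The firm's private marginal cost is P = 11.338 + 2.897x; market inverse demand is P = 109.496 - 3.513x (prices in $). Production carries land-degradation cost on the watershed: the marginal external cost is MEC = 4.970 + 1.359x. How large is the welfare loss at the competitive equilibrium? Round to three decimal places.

Market equilibrium (private): 11.338 + 2.897x = 109.496 - 3.513x → x_m = 15.3133.
Social marginal cost = private MC + MEC = 16.308 + 4.256x.
Set SMC = demand: 16.308 + 4.256x = 109.496 - 3.513x → x* = 11.9949.
The loss is the area between SMC and demand from x* to x_m; with linear curves that's a triangle of height MEC(x_m).
DWL = ½ × 3.3184 × 25.7807 = 42.7753.

DWL = $42.775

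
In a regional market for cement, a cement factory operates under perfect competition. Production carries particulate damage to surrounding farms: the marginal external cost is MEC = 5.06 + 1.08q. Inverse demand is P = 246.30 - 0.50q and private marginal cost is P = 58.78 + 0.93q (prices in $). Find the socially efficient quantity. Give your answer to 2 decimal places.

q* = 72.69

Social marginal cost = private MC + MEC = 63.84 + 2.01q.
Set SMC = demand: 63.84 + 2.01q = 246.30 - 0.50q → q* = 72.6932.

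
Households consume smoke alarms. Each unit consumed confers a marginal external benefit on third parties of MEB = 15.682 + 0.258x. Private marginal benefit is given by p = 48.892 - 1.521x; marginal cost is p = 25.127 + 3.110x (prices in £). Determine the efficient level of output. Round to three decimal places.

Social marginal benefit = demand + MEB = 64.574 - 1.263x.
Set SMB = MC: 64.574 - 1.263x = 25.127 + 3.110x → x* = 9.0206.

x* = 9.021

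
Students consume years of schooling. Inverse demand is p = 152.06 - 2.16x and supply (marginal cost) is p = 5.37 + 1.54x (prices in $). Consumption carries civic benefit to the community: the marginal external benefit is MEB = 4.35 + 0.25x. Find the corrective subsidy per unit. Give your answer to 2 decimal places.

Social marginal benefit = demand + MEB = 156.41 - 1.91x.
Set SMB = MC: 156.41 - 1.91x = 5.37 + 1.54x → x* = 43.7797.
The Pigouvian subsidy equals MEB at x*: 4.35 + 0.25×43.7797 = 15.2949.

subsidy = $15.29 per unit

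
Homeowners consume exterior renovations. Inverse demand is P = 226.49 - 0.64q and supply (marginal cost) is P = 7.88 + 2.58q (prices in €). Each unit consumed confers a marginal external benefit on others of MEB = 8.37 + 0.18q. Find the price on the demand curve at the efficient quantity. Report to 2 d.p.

P = €178.70

Social marginal benefit = demand + MEB = 234.86 - 0.46q.
Set SMB = MC: 234.86 - 0.46q = 7.88 + 2.58q → q* = 74.6645.
Consumer price on the demand curve at q*: 226.49 − 0.64×74.6645 = 178.7047.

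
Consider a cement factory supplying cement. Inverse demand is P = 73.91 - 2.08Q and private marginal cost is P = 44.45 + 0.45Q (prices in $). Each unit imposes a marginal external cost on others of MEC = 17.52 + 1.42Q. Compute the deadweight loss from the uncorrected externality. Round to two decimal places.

Market equilibrium (private): 44.45 + 0.45Q = 73.91 - 2.08Q → Q_m = 11.6443.
Social marginal cost = private MC + MEC = 61.97 + 1.87Q.
Set SMC = demand: 61.97 + 1.87Q = 73.91 - 2.08Q → Q* = 3.0228.
Between Q* and Q_m the wedge SMC − demand runs linearly from 0 to MEC(Q_m), so the loss is a triangle.
DWL = ½ × 8.6215 × 34.0549 = 146.8022.

DWL = $146.80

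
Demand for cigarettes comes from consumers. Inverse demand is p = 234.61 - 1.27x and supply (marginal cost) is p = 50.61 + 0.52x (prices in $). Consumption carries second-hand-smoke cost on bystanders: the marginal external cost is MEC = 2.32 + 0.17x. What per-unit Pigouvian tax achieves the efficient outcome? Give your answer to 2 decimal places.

tax = $18.08 per unit

Social marginal benefit = demand − MEC = 232.29 - 1.44x.
Set SMB = MC: 232.29 - 1.44x = 50.61 + 0.52x → x* = 92.6939.
The Pigouvian tax equals MEC at x*: 2.32 + 0.17×92.6939 = 18.0780.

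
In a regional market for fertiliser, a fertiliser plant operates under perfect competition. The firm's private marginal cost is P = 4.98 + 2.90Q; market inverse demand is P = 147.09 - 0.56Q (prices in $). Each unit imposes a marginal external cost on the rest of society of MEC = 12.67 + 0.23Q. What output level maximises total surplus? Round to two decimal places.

Social marginal cost = private MC + MEC = 17.65 + 3.13Q.
Set SMC = demand: 17.65 + 3.13Q = 147.09 - 0.56Q → Q* = 35.0786.

Q* = 35.08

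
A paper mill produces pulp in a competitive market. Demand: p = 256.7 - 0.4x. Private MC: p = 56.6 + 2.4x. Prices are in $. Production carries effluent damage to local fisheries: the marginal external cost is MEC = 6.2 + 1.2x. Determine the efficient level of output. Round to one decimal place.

Social marginal cost = private MC + MEC = 62.8 + 3.6x.
Set SMC = demand: 62.8 + 3.6x = 256.7 - 0.4x → x* = 48.4750.

x* = 48.5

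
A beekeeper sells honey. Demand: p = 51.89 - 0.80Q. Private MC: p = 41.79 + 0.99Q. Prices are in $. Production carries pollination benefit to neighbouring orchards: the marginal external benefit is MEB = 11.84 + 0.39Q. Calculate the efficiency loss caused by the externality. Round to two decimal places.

DWL = $70.41

Market equilibrium (private): 41.79 + 0.99Q = 51.89 - 0.80Q → Q_m = 5.6425.
Social marginal cost = private MC − MEB = 29.95 + 0.60Q.
Set SMC = demand: 29.95 + 0.60Q = 51.89 - 0.80Q → Q* = 15.6714.
The welfare-loss triangle has base |Q_m − Q*| and height MEB(Q_m) (the vertical gap between SMC and demand is zero at Q* and MEB at Q_m).
DWL = ½ × 10.0289 × 14.0406 = 70.4059.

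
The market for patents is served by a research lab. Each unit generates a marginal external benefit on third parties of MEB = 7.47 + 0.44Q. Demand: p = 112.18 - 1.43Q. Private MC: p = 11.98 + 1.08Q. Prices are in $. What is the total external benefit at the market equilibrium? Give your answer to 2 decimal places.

Market equilibrium (private): 11.98 + 1.08Q = 112.18 - 1.43Q → Q_m = 39.9203.
Total external benefit = ∫₀^{Q_m} (7.47 + 0.44Q) dQ = 7.47×39.9203 + ½×0.44×39.9203² = 648.8033.

$648.80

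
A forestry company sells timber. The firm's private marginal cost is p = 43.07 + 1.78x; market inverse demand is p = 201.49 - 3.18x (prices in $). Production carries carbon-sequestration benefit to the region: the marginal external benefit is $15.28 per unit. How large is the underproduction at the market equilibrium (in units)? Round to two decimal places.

3.08 units

Market equilibrium (private): 43.07 + 1.78x = 201.49 - 3.18x → x_m = 31.9395.
Social marginal cost = private MC − MEB = 27.79 + 1.78x.
Set SMC = demand: 27.79 + 1.78x = 201.49 - 3.18x → x* = 35.0202.
Gap = |31.9395 − 35.0202| = 3.0807.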